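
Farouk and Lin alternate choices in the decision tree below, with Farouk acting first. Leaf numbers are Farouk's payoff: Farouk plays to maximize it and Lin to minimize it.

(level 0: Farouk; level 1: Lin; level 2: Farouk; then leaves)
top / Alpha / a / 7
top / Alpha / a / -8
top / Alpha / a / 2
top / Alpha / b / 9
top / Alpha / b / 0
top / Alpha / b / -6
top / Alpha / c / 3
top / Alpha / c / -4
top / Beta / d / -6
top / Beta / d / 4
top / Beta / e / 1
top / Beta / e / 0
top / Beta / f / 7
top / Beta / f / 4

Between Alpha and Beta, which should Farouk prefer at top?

Alpha

a (Farouk): max(7, -8, 2) = 7
b (Farouk): max(9, 0, -6) = 9
c (Farouk): max(3, -4) = 3
Alpha (Lin): min(7, 9, 3) = 3
d (Farouk): max(-6, 4) = 4
e (Farouk): max(1, 0) = 1
f (Farouk): max(7, 4) = 7
Beta (Lin): min(4, 1, 7) = 1
Farouk prefers the higher value; Alpha=3, Beta=1. Alpha is better since 3 > 1.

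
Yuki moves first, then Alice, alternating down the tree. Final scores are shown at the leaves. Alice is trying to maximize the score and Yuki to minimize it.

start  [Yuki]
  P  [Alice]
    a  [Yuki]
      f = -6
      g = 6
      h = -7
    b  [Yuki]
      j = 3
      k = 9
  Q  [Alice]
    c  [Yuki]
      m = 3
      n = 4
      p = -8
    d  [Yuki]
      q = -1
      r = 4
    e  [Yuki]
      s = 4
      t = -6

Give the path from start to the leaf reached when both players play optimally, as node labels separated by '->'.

a (Yuki): min(-6, 6, -7) = -7
b (Yuki): min(3, 9) = 3
P (Alice): max(-7, 3) = 3
c (Yuki): min(3, 4, -8) = -8
d (Yuki): min(-1, 4) = -1
e (Yuki): min(4, -6) = -6
Q (Alice): max(-8, -1, -6) = -1
start (Yuki): min(3, -1) = -1
At start, Yuki picks Q (lowest: -1).
At Q, Alice picks d (highest: -1).
At d, Yuki picks q (lowest: -1).
Terminal value -1.

start -> Q -> d -> q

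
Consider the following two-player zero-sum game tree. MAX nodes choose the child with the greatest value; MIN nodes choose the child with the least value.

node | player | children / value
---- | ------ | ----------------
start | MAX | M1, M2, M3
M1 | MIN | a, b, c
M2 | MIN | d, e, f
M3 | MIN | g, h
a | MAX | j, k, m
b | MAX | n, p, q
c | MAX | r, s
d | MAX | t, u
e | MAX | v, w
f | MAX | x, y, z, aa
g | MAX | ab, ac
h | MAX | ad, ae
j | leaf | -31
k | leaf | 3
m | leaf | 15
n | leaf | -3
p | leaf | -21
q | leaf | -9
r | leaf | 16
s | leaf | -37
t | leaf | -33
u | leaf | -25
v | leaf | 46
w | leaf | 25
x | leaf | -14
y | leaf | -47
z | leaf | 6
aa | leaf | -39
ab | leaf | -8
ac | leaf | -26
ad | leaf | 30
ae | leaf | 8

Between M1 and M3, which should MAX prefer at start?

a (MAX): max(-31, 3, 15) = 15
b (MAX): max(-3, -21, -9) = -3
c (MAX): max(16, -37) = 16
M1 (MIN): min(15, -3, 16) = -3
g (MAX): max(-8, -26) = -8
h (MAX): max(30, 8) = 30
M3 (MIN): min(-8, 30) = -8
MAX prefers the higher value; M1=-3, M3=-8. M1 is better since -3 > -8.

M1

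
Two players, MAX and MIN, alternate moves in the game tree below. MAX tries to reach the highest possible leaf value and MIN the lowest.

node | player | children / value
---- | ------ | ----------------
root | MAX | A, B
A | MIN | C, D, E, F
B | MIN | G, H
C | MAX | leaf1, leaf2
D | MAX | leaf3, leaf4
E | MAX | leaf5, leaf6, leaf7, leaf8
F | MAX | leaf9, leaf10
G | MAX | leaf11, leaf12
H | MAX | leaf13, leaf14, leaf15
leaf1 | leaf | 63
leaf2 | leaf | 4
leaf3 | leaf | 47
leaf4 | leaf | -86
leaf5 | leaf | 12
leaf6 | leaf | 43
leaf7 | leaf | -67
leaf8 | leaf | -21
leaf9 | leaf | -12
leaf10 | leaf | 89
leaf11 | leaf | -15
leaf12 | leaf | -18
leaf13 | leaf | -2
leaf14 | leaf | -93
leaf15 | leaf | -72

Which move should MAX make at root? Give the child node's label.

A

C (MAX): max(63, 4) = 63
D (MAX): max(47, -86) = 47
E (MAX): max(12, 43, -67, -21) = 43
F (MAX): max(-12, 89) = 89
A (MIN): min(63, 47, 43, 89) = 43
G (MAX): max(-15, -18) = -15
H (MAX): max(-2, -93, -72) = -2
B (MIN): min(-15, -2) = -15
root (MAX): max(43, -15) = 43
MAX at root wants the highest of {A=43, B=-15}, so chooses A.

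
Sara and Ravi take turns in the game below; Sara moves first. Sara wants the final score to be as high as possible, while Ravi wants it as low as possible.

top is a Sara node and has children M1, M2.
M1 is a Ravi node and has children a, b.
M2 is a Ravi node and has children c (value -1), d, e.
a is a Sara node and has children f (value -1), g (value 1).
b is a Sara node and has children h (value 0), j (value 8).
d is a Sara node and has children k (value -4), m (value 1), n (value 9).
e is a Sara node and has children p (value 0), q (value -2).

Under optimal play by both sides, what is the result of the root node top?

1

a (Sara): max(-1, 1) = 1
b (Sara): max(0, 8) = 8
M1 (Ravi): min(1, 8) = 1
d (Sara): max(-4, 1, 9) = 9
e (Sara): max(0, -2) = 0
M2 (Ravi): min(-1, 9, 0) = -1
top (Sara): max(1, -1) = 1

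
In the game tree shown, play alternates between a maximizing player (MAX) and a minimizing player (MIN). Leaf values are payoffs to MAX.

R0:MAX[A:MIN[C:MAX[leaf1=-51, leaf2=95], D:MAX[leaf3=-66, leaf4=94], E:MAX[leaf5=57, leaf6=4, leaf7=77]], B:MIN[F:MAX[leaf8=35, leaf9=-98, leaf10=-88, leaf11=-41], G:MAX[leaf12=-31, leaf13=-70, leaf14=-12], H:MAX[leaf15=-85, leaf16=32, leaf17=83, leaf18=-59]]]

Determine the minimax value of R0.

77

C (MAX): max(-51, 95) = 95
D (MAX): max(-66, 94) = 94
E (MAX): max(57, 4, 77) = 77
A (MIN): min(95, 94, 77) = 77
F (MAX): max(35, -98, -88, -41) = 35
G (MAX): max(-31, -70, -12) = -12
H (MAX): max(-85, 32, 83, -59) = 83
B (MIN): min(35, -12, 83) = -12
R0 (MAX): max(77, -12) = 77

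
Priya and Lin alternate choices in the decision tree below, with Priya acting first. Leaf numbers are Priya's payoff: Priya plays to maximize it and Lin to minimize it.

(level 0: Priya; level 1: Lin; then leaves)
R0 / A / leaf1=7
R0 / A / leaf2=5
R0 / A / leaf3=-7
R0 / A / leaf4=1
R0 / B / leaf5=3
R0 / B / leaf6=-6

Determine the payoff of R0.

A (Lin): min(7, 5, -7, 1) = -7
B (Lin): min(3, -6) = -6
R0 (Priya): max(-7, -6) = -6

-6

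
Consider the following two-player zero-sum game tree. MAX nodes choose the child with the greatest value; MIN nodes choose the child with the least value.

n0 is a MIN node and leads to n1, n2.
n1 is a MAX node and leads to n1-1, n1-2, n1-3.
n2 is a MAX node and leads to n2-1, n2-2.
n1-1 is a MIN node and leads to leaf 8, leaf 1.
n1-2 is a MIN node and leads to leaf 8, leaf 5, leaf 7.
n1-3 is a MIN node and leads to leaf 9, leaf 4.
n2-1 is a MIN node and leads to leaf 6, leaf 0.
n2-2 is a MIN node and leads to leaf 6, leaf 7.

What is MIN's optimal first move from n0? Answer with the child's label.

n1

n1-1 (MIN): min(8, 1) = 1
n1-2 (MIN): min(8, 5, 7) = 5
n1-3 (MIN): min(9, 4) = 4
n1 (MAX): max(1, 5, 4) = 5
n2-1 (MIN): min(6, 0) = 0
n2-2 (MIN): min(6, 7) = 6
n2 (MAX): max(0, 6) = 6
n0 (MIN): min(5, 6) = 5
MIN at n0 wants the lowest of {n1=5, n2=6}, so chooses n1.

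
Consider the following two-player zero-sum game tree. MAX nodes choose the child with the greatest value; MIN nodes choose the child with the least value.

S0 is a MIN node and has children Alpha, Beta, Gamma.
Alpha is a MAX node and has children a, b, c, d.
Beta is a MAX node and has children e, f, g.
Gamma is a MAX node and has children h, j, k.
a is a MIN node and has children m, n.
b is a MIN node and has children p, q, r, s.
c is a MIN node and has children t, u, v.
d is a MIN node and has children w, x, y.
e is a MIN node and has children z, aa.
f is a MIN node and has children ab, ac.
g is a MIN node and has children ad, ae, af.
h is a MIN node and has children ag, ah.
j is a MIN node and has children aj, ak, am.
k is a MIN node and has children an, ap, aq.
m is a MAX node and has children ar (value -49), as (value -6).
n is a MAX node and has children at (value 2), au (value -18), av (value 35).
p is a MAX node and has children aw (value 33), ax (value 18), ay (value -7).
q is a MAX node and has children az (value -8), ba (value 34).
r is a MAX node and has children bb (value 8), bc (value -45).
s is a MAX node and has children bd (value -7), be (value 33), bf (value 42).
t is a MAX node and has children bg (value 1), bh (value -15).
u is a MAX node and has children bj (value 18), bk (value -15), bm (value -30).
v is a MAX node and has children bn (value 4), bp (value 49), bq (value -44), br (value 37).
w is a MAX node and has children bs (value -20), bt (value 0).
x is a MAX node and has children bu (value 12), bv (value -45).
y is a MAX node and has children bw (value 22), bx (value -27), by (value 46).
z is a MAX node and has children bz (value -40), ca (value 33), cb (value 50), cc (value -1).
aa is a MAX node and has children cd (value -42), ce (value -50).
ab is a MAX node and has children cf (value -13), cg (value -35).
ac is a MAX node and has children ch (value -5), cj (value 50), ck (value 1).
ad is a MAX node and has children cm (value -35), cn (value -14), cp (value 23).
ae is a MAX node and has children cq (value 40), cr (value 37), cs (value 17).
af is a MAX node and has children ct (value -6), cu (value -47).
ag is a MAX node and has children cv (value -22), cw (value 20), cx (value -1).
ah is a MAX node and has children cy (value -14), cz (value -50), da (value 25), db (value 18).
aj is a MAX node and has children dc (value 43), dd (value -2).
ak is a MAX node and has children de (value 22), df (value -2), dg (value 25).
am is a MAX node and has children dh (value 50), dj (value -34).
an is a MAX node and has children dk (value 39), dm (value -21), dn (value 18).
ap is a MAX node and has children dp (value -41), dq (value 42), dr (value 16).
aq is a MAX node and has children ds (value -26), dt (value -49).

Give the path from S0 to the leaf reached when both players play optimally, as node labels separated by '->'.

m (MAX): max(-49, -6) = -6
n (MAX): max(2, -18, 35) = 35
a (MIN): min(-6, 35) = -6
p (MAX): max(33, 18, -7) = 33
q (MAX): max(-8, 34) = 34
r (MAX): max(8, -45) = 8
s (MAX): max(-7, 33, 42) = 42
b (MIN): min(33, 34, 8, 42) = 8
t (MAX): max(1, -15) = 1
u (MAX): max(18, -15, -30) = 18
v (MAX): max(4, 49, -44, 37) = 49
c (MIN): min(1, 18, 49) = 1
w (MAX): max(-20, 0) = 0
x (MAX): max(12, -45) = 12
y (MAX): max(22, -27, 46) = 46
d (MIN): min(0, 12, 46) = 0
Alpha (MAX): max(-6, 8, 1, 0) = 8
z (MAX): max(-40, 33, 50, -1) = 50
aa (MAX): max(-42, -50) = -42
e (MIN): min(50, -42) = -42
ab (MAX): max(-13, -35) = -13
ac (MAX): max(-5, 50, 1) = 50
f (MIN): min(-13, 50) = -13
ad (MAX): max(-35, -14, 23) = 23
ae (MAX): max(40, 37, 17) = 40
af (MAX): max(-6, -47) = -6
g (MIN): min(23, 40, -6) = -6
Beta (MAX): max(-42, -13, -6) = -6
ag (MAX): max(-22, 20, -1) = 20
ah (MAX): max(-14, -50, 25, 18) = 25
h (MIN): min(20, 25) = 20
aj (MAX): max(43, -2) = 43
ak (MAX): max(22, -2, 25) = 25
am (MAX): max(50, -34) = 50
j (MIN): min(43, 25, 50) = 25
an (MAX): max(39, -21, 18) = 39
ap (MAX): max(-41, 42, 16) = 42
aq (MAX): max(-26, -49) = -26
k (MIN): min(39, 42, -26) = -26
Gamma (MAX): max(20, 25, -26) = 25
S0 (MIN): min(8, -6, 25) = -6
At S0, MIN picks Beta (lowest: -6).
At Beta, MAX picks g (highest: -6).
At g, MIN picks af (lowest: -6).
At af, MAX picks ct (highest: -6).
Terminal value -6.

S0 -> Beta -> g -> af -> ct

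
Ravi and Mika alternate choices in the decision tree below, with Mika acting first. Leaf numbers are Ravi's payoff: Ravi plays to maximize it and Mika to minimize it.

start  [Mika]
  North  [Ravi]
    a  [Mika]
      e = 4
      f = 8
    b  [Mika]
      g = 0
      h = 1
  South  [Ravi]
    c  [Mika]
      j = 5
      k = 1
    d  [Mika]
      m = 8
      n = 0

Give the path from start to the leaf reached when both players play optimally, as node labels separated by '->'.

a (Mika): min(4, 8) = 4
b (Mika): min(0, 1) = 0
North (Ravi): max(4, 0) = 4
c (Mika): min(5, 1) = 1
d (Mika): min(8, 0) = 0
South (Ravi): max(1, 0) = 1
start (Mika): min(4, 1) = 1
At start, Mika picks South (lowest: 1).
At South, Ravi picks c (highest: 1).
At c, Mika picks k (lowest: 1).
Terminal value 1.

start -> South -> c -> k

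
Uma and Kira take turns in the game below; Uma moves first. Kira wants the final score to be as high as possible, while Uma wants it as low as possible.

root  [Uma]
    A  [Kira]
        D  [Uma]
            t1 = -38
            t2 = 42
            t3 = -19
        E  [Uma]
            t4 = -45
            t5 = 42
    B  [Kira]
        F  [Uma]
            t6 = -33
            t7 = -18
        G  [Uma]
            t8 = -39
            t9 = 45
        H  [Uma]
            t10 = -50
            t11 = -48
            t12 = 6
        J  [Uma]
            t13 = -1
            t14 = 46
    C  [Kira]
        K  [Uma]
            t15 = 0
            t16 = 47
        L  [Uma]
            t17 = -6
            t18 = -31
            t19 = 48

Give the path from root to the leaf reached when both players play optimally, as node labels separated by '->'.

D (Uma): min(-38, 42, -19) = -38
E (Uma): min(-45, 42) = -45
A (Kira): max(-38, -45) = -38
F (Uma): min(-33, -18) = -33
G (Uma): min(-39, 45) = -39
H (Uma): min(-50, -48, 6) = -50
J (Uma): min(-1, 46) = -1
B (Kira): max(-33, -39, -50, -1) = -1
K (Uma): min(0, 47) = 0
L (Uma): min(-6, -31, 48) = -31
C (Kira): max(0, -31) = 0
root (Uma): min(-38, -1, 0) = -38
At root, Uma picks A (lowest: -38).
At A, Kira picks D (highest: -38).
At D, Uma picks t1 (lowest: -38).
Terminal value -38.

root -> A -> D -> t1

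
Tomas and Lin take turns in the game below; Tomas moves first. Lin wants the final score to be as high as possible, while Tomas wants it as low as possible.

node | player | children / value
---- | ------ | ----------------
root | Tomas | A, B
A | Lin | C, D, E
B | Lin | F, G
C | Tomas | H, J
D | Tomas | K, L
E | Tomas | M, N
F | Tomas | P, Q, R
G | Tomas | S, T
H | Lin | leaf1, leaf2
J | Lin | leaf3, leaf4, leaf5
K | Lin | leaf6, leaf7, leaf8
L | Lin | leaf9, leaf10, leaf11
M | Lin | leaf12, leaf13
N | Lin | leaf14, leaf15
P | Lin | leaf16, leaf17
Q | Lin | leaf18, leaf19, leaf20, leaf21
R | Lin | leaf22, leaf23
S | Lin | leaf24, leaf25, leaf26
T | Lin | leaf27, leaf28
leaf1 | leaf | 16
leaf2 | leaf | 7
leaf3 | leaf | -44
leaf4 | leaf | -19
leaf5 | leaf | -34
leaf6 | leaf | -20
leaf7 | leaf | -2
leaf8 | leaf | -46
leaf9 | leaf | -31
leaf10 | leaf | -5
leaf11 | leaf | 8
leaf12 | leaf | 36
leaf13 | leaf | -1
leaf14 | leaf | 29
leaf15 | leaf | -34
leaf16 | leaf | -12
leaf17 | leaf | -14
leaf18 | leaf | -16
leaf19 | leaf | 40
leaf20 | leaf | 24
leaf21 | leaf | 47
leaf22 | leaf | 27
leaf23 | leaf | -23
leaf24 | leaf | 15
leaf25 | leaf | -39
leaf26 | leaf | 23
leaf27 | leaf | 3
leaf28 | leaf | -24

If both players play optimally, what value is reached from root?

3

H (Lin): max(16, 7) = 16
J (Lin): max(-44, -19, -34) = -19
C (Tomas): min(16, -19) = -19
K (Lin): max(-20, -2, -46) = -2
L (Lin): max(-31, -5, 8) = 8
D (Tomas): min(-2, 8) = -2
M (Lin): max(36, -1) = 36
N (Lin): max(29, -34) = 29
E (Tomas): min(36, 29) = 29
A (Lin): max(-19, -2, 29) = 29
P (Lin): max(-12, -14) = -12
Q (Lin): max(-16, 40, 24, 47) = 47
R (Lin): max(27, -23) = 27
F (Tomas): min(-12, 47, 27) = -12
S (Lin): max(15, -39, 23) = 23
T (Lin): max(3, -24) = 3
G (Tomas): min(23, 3) = 3
B (Lin): max(-12, 3) = 3
root (Tomas): min(29, 3) = 3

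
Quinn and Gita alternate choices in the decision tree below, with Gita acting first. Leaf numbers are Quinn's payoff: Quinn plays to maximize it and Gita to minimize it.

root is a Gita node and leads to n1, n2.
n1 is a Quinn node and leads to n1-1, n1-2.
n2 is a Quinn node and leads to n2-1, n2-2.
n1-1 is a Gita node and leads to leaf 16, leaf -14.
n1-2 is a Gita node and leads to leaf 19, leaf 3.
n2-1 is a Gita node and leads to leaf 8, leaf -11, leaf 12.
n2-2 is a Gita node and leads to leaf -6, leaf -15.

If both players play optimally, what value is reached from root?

-11

n1-1 (Gita): min(16, -14) = -14
n1-2 (Gita): min(19, 3) = 3
n1 (Quinn): max(-14, 3) = 3
n2-1 (Gita): min(8, -11, 12) = -11
n2-2 (Gita): min(-6, -15) = -15
n2 (Quinn): max(-11, -15) = -11
root (Gita): min(3, -11) = -11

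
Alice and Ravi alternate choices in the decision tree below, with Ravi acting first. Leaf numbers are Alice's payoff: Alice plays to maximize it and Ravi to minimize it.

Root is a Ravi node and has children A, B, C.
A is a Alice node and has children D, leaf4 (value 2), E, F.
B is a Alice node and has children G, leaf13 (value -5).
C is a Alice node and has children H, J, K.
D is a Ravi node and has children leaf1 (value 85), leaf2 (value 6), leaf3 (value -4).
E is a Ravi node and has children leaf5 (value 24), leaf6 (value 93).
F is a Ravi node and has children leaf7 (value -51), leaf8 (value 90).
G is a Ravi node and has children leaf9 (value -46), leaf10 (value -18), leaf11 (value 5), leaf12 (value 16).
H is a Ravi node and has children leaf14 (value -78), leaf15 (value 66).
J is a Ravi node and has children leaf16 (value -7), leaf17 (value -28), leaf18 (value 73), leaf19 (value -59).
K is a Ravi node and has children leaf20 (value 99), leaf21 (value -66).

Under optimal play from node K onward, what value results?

K (Ravi): min(99, -66) = -66

-66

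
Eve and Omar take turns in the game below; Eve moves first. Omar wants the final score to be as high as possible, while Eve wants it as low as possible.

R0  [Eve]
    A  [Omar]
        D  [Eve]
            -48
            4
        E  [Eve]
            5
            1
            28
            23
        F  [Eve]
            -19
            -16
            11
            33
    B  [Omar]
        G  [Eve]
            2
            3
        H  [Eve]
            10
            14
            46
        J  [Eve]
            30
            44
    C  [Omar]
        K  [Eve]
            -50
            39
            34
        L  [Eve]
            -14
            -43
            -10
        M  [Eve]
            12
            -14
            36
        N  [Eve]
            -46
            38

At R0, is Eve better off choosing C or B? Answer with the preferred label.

C

K (Eve): min(-50, 39, 34) = -50
L (Eve): min(-14, -43, -10) = -43
M (Eve): min(12, -14, 36) = -14
N (Eve): min(-46, 38) = -46
C (Omar): max(-50, -43, -14, -46) = -14
G (Eve): min(2, 3) = 2
H (Eve): min(10, 14, 46) = 10
J (Eve): min(30, 44) = 30
B (Omar): max(2, 10, 30) = 30
Eve prefers the lower value; C=-14, B=30. C is better since -14 < 30.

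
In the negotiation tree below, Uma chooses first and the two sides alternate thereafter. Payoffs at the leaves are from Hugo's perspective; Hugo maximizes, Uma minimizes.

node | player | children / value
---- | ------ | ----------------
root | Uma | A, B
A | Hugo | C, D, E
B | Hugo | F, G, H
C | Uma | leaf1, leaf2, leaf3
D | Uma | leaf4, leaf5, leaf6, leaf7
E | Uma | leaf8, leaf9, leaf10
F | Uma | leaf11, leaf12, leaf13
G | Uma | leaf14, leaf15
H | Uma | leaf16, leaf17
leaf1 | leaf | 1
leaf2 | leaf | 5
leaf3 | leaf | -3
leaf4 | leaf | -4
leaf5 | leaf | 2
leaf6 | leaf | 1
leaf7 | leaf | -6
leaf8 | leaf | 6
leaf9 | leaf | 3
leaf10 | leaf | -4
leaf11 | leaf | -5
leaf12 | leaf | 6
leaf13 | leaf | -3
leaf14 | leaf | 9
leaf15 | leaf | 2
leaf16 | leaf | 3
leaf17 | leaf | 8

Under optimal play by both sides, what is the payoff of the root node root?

C (Uma): min(1, 5, -3) = -3
D (Uma): min(-4, 2, 1, -6) = -6
E (Uma): min(6, 3, -4) = -4
A (Hugo): max(-3, -6, -4) = -3
F (Uma): min(-5, 6, -3) = -5
G (Uma): min(9, 2) = 2
H (Uma): min(3, 8) = 3
B (Hugo): max(-5, 2, 3) = 3
root (Uma): min(-3, 3) = -3

-3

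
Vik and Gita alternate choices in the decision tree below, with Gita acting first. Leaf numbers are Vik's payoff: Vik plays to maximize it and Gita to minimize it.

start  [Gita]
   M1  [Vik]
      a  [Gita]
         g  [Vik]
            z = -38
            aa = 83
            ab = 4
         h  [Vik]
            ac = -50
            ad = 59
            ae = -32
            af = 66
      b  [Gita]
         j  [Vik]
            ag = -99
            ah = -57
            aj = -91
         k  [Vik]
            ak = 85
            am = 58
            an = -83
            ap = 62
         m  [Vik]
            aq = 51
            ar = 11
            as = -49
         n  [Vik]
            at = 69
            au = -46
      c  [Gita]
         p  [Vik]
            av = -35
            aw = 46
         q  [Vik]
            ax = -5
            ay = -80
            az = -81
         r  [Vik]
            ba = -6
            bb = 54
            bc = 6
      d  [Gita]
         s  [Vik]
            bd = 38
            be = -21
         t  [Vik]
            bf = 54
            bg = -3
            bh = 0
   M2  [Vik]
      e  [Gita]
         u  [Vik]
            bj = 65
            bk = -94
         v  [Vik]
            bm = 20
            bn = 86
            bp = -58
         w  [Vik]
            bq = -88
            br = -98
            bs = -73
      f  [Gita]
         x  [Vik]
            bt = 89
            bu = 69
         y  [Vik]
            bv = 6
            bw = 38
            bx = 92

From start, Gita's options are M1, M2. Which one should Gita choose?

g (Vik): max(-38, 83, 4) = 83
h (Vik): max(-50, 59, -32, 66) = 66
a (Gita): min(83, 66) = 66
j (Vik): max(-99, -57, -91) = -57
k (Vik): max(85, 58, -83, 62) = 85
m (Vik): max(51, 11, -49) = 51
n (Vik): max(69, -46) = 69
b (Gita): min(-57, 85, 51, 69) = -57
p (Vik): max(-35, 46) = 46
q (Vik): max(-5, -80, -81) = -5
r (Vik): max(-6, 54, 6) = 54
c (Gita): min(46, -5, 54) = -5
s (Vik): max(38, -21) = 38
t (Vik): max(54, -3, 0) = 54
d (Gita): min(38, 54) = 38
M1 (Vik): max(66, -57, -5, 38) = 66
u (Vik): max(65, -94) = 65
v (Vik): max(20, 86, -58) = 86
w (Vik): max(-88, -98, -73) = -73
e (Gita): min(65, 86, -73) = -73
x (Vik): max(89, 69) = 89
y (Vik): max(6, 38, 92) = 92
f (Gita): min(89, 92) = 89
M2 (Vik): max(-73, 89) = 89
start (Gita): min(66, 89) = 66
Gita at start wants the lowest of {M1=66, M2=89}, so chooses M1.

M1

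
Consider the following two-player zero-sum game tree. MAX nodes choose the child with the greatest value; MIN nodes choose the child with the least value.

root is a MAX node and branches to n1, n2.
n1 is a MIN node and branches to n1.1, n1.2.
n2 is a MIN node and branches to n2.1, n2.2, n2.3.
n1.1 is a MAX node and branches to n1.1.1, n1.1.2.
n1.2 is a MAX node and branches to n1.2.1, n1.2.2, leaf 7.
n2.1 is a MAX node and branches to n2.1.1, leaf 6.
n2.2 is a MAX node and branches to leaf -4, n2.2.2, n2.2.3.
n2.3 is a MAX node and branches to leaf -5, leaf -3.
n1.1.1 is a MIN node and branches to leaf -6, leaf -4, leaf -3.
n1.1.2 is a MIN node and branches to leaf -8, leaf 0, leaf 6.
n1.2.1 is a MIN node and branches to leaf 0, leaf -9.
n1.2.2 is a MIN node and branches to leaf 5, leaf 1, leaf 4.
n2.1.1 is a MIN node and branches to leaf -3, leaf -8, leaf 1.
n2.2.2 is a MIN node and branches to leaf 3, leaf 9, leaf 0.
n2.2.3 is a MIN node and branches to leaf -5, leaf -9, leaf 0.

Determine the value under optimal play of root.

n1.1.1 (MIN): min(-6, -4, -3) = -6
n1.1.2 (MIN): min(-8, 0, 6) = -8
n1.1 (MAX): max(-6, -8) = -6
n1.2.1 (MIN): min(0, -9) = -9
n1.2.2 (MIN): min(5, 1, 4) = 1
n1.2 (MAX): max(-9, 1, 7) = 7
n1 (MIN): min(-6, 7) = -6
n2.1.1 (MIN): min(-3, -8, 1) = -8
n2.1 (MAX): max(-8, 6) = 6
n2.2.2 (MIN): min(3, 9, 0) = 0
n2.2.3 (MIN): min(-5, -9, 0) = -9
n2.2 (MAX): max(-4, 0, -9) = 0
n2.3 (MAX): max(-5, -3) = -3
n2 (MIN): min(6, 0, -3) = -3
root (MAX): max(-6, -3) = -3

-3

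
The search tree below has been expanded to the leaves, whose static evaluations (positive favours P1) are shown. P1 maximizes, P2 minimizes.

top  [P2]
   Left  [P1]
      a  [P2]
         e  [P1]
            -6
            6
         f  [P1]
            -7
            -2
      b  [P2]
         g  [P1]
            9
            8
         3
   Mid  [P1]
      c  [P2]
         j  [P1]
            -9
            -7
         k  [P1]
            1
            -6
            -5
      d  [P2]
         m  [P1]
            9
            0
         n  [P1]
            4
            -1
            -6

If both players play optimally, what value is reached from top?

3

e (P1): max(-6, 6) = 6
f (P1): max(-7, -2) = -2
a (P2): min(6, -2) = -2
g (P1): max(9, 8) = 9
b (P2): min(9, 3) = 3
Left (P1): max(-2, 3) = 3
j (P1): max(-9, -7) = -7
k (P1): max(1, -6, -5) = 1
c (P2): min(-7, 1) = -7
m (P1): max(9, 0) = 9
n (P1): max(4, -1, -6) = 4
d (P2): min(9, 4) = 4
Mid (P1): max(-7, 4) = 4
top (P2): min(3, 4) = 3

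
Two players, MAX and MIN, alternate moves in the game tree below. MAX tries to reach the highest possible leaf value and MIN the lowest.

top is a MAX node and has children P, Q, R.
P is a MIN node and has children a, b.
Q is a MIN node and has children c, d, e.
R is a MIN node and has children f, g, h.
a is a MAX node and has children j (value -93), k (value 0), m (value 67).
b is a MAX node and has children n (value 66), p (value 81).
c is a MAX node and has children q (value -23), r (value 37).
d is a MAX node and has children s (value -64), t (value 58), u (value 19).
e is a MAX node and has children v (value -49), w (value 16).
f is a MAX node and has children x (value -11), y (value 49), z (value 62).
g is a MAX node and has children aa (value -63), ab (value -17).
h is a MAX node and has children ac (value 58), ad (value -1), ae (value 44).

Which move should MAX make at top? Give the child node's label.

P

a (MAX): max(-93, 0, 67) = 67
b (MAX): max(66, 81) = 81
P (MIN): min(67, 81) = 67
c (MAX): max(-23, 37) = 37
d (MAX): max(-64, 58, 19) = 58
e (MAX): max(-49, 16) = 16
Q (MIN): min(37, 58, 16) = 16
f (MAX): max(-11, 49, 62) = 62
g (MAX): max(-63, -17) = -17
h (MAX): max(58, -1, 44) = 58
R (MIN): min(62, -17, 58) = -17
top (MAX): max(67, 16, -17) = 67
MAX at top wants the highest of {P=67, Q=16, R=-17}, so chooses P.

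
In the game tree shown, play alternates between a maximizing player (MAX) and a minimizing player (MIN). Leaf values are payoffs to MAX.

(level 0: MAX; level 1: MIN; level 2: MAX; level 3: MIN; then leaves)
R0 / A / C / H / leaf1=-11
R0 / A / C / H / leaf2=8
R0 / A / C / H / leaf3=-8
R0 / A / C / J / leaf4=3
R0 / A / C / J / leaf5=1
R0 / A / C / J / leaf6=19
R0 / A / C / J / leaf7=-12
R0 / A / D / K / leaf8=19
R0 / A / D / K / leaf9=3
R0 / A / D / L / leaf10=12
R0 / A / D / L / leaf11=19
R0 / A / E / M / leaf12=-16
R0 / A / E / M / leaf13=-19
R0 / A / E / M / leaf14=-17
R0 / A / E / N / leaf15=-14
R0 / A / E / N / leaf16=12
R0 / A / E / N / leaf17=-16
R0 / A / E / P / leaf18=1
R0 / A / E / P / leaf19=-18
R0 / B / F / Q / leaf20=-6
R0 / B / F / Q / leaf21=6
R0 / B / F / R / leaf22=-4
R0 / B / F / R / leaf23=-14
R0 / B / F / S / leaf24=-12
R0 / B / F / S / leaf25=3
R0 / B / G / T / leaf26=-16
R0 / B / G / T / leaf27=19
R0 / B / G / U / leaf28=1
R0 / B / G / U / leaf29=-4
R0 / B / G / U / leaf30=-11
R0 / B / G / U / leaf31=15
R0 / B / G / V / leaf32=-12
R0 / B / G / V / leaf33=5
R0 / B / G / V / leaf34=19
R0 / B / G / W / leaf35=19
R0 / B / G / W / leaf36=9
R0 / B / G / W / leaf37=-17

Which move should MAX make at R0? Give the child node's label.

B

H (MIN): min(-11, 8, -8) = -11
J (MIN): min(3, 1, 19, -12) = -12
C (MAX): max(-11, -12) = -11
K (MIN): min(19, 3) = 3
L (MIN): min(12, 19) = 12
D (MAX): max(3, 12) = 12
M (MIN): min(-16, -19, -17) = -19
N (MIN): min(-14, 12, -16) = -16
P (MIN): min(1, -18) = -18
E (MAX): max(-19, -16, -18) = -16
A (MIN): min(-11, 12, -16) = -16
Q (MIN): min(-6, 6) = -6
R (MIN): min(-4, -14) = -14
S (MIN): min(-12, 3) = -12
F (MAX): max(-6, -14, -12) = -6
T (MIN): min(-16, 19) = -16
U (MIN): min(1, -4, -11, 15) = -11
V (MIN): min(-12, 5, 19) = -12
W (MIN): min(19, 9, -17) = -17
G (MAX): max(-16, -11, -12, -17) = -11
B (MIN): min(-6, -11) = -11
R0 (MAX): max(-16, -11) = -11
MAX at R0 wants the highest of {A=-16, B=-11}, so chooses B.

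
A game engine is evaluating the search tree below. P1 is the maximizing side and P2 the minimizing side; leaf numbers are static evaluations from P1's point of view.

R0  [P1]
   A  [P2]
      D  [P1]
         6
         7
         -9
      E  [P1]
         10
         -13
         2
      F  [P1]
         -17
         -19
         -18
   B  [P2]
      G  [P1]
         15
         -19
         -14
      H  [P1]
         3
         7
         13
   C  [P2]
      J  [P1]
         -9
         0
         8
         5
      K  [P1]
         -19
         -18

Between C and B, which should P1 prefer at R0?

B

J (P1): max(-9, 0, 8, 5) = 8
K (P1): max(-19, -18) = -18
C (P2): min(8, -18) = -18
G (P1): max(15, -19, -14) = 15
H (P1): max(3, 7, 13) = 13
B (P2): min(15, 13) = 13
P1 prefers the higher value; C=-18, B=13. B is better since 13 > -18.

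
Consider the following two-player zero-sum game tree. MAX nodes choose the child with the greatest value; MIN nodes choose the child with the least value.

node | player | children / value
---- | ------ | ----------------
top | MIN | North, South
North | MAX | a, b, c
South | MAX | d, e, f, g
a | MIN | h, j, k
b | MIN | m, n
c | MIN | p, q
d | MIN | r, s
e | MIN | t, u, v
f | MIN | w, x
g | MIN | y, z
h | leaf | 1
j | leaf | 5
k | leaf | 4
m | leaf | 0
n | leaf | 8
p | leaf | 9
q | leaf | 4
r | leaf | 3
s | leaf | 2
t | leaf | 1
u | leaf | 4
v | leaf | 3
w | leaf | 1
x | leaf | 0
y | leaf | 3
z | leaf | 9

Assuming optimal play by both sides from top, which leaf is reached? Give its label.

a (MIN): min(1, 5, 4) = 1
b (MIN): min(0, 8) = 0
c (MIN): min(9, 4) = 4
North (MAX): max(1, 0, 4) = 4
d (MIN): min(3, 2) = 2
e (MIN): min(1, 4, 3) = 1
f (MIN): min(1, 0) = 0
g (MIN): min(3, 9) = 3
South (MAX): max(2, 1, 0, 3) = 3
top (MIN): min(4, 3) = 3
At top, MIN picks South (lowest: 3).
At South, MAX picks g (highest: 3).
At g, MIN picks y (lowest: 3).
Terminal value 3.

y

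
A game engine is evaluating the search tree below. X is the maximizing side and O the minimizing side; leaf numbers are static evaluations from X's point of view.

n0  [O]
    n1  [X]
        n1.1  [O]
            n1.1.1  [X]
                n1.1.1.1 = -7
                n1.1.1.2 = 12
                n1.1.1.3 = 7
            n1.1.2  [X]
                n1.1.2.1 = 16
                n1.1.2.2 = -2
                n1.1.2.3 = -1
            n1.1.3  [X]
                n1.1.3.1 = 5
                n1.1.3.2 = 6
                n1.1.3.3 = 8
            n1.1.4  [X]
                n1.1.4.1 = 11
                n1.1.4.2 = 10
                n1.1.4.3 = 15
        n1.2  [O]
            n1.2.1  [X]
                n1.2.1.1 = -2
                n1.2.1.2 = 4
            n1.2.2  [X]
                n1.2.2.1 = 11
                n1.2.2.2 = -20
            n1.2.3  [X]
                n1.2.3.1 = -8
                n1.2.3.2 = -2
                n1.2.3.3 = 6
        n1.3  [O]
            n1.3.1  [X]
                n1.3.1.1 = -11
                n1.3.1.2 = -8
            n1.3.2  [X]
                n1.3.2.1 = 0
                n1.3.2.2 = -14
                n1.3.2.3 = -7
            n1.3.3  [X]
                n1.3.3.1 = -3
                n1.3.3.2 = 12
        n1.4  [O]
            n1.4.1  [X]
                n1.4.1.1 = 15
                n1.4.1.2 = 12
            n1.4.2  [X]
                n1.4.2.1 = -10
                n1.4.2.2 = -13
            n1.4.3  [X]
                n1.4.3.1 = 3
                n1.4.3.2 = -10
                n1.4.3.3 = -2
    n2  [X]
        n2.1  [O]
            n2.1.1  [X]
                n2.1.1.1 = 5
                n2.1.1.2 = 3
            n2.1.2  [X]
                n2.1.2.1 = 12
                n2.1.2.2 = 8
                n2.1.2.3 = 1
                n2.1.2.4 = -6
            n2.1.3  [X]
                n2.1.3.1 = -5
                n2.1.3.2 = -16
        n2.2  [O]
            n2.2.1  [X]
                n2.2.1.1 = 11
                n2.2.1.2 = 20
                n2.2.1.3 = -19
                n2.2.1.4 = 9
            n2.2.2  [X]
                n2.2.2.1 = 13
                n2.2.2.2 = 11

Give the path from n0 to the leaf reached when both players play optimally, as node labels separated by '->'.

n1.1.1 (X): max(-7, 12, 7) = 12
n1.1.2 (X): max(16, -2, -1) = 16
n1.1.3 (X): max(5, 6, 8) = 8
n1.1.4 (X): max(11, 10, 15) = 15
n1.1 (O): min(12, 16, 8, 15) = 8
n1.2.1 (X): max(-2, 4) = 4
n1.2.2 (X): max(11, -20) = 11
n1.2.3 (X): max(-8, -2, 6) = 6
n1.2 (O): min(4, 11, 6) = 4
n1.3.1 (X): max(-11, -8) = -8
n1.3.2 (X): max(0, -14, -7) = 0
n1.3.3 (X): max(-3, 12) = 12
n1.3 (O): min(-8, 0, 12) = -8
n1.4.1 (X): max(15, 12) = 15
n1.4.2 (X): max(-10, -13) = -10
n1.4.3 (X): max(3, -10, -2) = 3
n1.4 (O): min(15, -10, 3) = -10
n1 (X): max(8, 4, -8, -10) = 8
n2.1.1 (X): max(5, 3) = 5
n2.1.2 (X): max(12, 8, 1, -6) = 12
n2.1.3 (X): max(-5, -16) = -5
n2.1 (O): min(5, 12, -5) = -5
n2.2.1 (X): max(11, 20, -19, 9) = 20
n2.2.2 (X): max(13, 11) = 13
n2.2 (O): min(20, 13) = 13
n2 (X): max(-5, 13) = 13
n0 (O): min(8, 13) = 8
At n0, O picks n1 (lowest: 8).
At n1, X picks n1.1 (highest: 8).
At n1.1, O picks n1.1.3 (lowest: 8).
At n1.1.3, X picks n1.1.3.3 (highest: 8).
Terminal value 8.

n0 -> n1 -> n1.1 -> n1.1.3 -> n1.1.3.3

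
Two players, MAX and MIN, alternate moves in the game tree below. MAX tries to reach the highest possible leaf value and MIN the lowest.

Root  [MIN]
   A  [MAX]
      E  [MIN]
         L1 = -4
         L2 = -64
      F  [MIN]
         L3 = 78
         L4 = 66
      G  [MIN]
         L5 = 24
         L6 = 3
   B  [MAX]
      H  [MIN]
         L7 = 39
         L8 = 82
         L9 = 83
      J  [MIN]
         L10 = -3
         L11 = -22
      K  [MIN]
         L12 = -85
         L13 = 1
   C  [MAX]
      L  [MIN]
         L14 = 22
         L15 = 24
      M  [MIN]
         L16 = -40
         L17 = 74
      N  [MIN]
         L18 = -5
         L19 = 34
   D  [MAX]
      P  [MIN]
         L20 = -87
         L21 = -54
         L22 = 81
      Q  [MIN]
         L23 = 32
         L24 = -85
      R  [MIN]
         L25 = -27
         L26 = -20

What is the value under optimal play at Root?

-27

E (MIN): min(-4, -64) = -64
F (MIN): min(78, 66) = 66
G (MIN): min(24, 3) = 3
A (MAX): max(-64, 66, 3) = 66
H (MIN): min(39, 82, 83) = 39
J (MIN): min(-3, -22) = -22
K (MIN): min(-85, 1) = -85
B (MAX): max(39, -22, -85) = 39
L (MIN): min(22, 24) = 22
M (MIN): min(-40, 74) = -40
N (MIN): min(-5, 34) = -5
C (MAX): max(22, -40, -5) = 22
P (MIN): min(-87, -54, 81) = -87
Q (MIN): min(32, -85) = -85
R (MIN): min(-27, -20) = -27
D (MAX): max(-87, -85, -27) = -27
Root (MIN): min(66, 39, 22, -27) = -27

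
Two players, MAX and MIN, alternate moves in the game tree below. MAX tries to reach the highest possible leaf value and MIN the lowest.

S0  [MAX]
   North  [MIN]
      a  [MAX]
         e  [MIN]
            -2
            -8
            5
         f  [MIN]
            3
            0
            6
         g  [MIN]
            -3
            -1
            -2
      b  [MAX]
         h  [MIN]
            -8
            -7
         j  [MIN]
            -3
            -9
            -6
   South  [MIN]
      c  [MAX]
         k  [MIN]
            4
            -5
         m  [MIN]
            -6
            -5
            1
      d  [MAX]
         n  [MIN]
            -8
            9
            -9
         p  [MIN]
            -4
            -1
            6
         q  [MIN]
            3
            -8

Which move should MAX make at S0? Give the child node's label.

e (MIN): min(-2, -8, 5) = -8
f (MIN): min(3, 0, 6) = 0
g (MIN): min(-3, -1, -2) = -3
a (MAX): max(-8, 0, -3) = 0
h (MIN): min(-8, -7) = -8
j (MIN): min(-3, -9, -6) = -9
b (MAX): max(-8, -9) = -8
North (MIN): min(0, -8) = -8
k (MIN): min(4, -5) = -5
m (MIN): min(-6, -5, 1) = -6
c (MAX): max(-5, -6) = -5
n (MIN): min(-8, 9, -9) = -9
p (MIN): min(-4, -1, 6) = -4
q (MIN): min(3, -8) = -8
d (MAX): max(-9, -4, -8) = -4
South (MIN): min(-5, -4) = -5
S0 (MAX): max(-8, -5) = -5
MAX at S0 wants the highest of {North=-8, South=-5}, so chooses South.

South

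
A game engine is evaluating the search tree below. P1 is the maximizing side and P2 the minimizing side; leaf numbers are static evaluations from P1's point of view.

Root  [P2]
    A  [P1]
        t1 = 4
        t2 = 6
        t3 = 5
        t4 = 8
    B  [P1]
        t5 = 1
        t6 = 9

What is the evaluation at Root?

8

A (P1): max(4, 6, 5, 8) = 8
B (P1): max(1, 9) = 9
Root (P2): min(8, 9) = 8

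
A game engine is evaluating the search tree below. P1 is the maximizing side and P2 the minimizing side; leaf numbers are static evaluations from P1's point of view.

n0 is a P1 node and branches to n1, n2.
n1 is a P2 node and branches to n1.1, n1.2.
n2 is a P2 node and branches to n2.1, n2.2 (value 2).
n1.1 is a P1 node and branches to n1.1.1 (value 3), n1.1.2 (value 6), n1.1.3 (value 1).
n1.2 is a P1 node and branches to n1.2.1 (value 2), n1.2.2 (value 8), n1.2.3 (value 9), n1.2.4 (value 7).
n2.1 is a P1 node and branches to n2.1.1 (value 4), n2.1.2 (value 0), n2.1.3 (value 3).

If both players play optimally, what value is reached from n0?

n1.1 (P1): max(3, 6, 1) = 6
n1.2 (P1): max(2, 8, 9, 7) = 9
n1 (P2): min(6, 9) = 6
n2.1 (P1): max(4, 0, 3) = 4
n2 (P2): min(4, 2) = 2
n0 (P1): max(6, 2) = 6

6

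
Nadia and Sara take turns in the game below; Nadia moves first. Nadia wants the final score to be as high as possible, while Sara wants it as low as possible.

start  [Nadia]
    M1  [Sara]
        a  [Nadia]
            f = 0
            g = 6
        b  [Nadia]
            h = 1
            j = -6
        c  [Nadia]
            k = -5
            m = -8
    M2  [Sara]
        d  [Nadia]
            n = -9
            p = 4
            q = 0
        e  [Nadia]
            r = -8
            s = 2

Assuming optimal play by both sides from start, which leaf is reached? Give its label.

a (Nadia): max(0, 6) = 6
b (Nadia): max(1, -6) = 1
c (Nadia): max(-5, -8) = -5
M1 (Sara): min(6, 1, -5) = -5
d (Nadia): max(-9, 4, 0) = 4
e (Nadia): max(-8, 2) = 2
M2 (Sara): min(4, 2) = 2
start (Nadia): max(-5, 2) = 2
At start, Nadia picks M2 (highest: 2).
At M2, Sara picks e (lowest: 2).
At e, Nadia picks s (highest: 2).
Terminal value 2.

s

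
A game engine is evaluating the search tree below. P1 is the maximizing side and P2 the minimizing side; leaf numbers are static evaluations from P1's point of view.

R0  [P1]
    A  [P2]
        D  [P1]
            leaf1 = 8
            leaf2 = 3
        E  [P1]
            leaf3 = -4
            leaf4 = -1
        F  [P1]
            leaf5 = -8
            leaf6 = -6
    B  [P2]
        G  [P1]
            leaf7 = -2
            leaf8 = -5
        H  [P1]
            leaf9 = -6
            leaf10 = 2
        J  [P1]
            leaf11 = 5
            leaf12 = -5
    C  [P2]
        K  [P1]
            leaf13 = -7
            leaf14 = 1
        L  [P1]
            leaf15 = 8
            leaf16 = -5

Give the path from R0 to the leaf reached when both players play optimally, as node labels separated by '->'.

R0 -> C -> K -> leaf14

D (P1): max(8, 3) = 8
E (P1): max(-4, -1) = -1
F (P1): max(-8, -6) = -6
A (P2): min(8, -1, -6) = -6
G (P1): max(-2, -5) = -2
H (P1): max(-6, 2) = 2
J (P1): max(5, -5) = 5
B (P2): min(-2, 2, 5) = -2
K (P1): max(-7, 1) = 1
L (P1): max(8, -5) = 8
C (P2): min(1, 8) = 1
R0 (P1): max(-6, -2, 1) = 1
At R0, P1 picks C (highest: 1).
At C, P2 picks K (lowest: 1).
At K, P1 picks leaf14 (highest: 1).
Terminal value 1.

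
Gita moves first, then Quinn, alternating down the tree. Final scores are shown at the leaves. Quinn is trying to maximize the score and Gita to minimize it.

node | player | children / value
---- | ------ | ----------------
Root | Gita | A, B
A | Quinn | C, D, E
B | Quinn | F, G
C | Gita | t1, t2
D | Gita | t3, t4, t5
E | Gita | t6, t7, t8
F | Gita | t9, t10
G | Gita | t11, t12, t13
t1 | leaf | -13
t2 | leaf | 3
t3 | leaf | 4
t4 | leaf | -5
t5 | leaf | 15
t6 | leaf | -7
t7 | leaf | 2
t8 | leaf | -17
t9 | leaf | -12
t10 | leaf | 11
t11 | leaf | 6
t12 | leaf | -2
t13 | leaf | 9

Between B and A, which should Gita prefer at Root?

A

F (Gita): min(-12, 11) = -12
G (Gita): min(6, -2, 9) = -2
B (Quinn): max(-12, -2) = -2
C (Gita): min(-13, 3) = -13
D (Gita): min(4, -5, 15) = -5
E (Gita): min(-7, 2, -17) = -17
A (Quinn): max(-13, -5, -17) = -5
Gita prefers the lower value; B=-2, A=-5. A is better since -5 < -2.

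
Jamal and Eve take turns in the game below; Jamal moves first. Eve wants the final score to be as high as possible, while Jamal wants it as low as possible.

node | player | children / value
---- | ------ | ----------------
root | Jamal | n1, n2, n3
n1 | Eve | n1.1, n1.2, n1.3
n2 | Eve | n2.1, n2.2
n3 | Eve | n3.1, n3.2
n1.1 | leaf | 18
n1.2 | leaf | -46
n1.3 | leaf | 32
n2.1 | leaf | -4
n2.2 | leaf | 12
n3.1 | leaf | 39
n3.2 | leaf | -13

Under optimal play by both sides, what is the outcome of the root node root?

n1 (Eve): max(18, -46, 32) = 32
n2 (Eve): max(-4, 12) = 12
n3 (Eve): max(39, -13) = 39
root (Jamal): min(32, 12, 39) = 12

12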